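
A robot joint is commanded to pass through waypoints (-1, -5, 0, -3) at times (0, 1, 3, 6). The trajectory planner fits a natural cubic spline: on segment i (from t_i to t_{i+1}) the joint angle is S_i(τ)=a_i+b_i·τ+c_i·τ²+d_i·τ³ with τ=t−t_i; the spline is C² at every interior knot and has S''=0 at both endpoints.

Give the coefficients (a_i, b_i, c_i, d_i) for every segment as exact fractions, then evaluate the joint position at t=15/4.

Δ: Δ0=-4, Δ1=5/2, Δ2=-1
row 1: diag=6, rhs=39; c'=1/3, d'=13/2
row 2: denom=10−2·1/3=28/3; d'=(-21−2·13/2)/(28/3)=-51/14
back: M2=-51/14
back: M1=13/2−1/3·-51/14=54/7
M: M0=0, M1=54/7, M2=-51/14, M3=0
seg 0: a=-1, c=M0/2=0, d=(M1−M0)/(6·1)=9/7, b=Δ0−h0·(2M0+M1)/6=-37/7
seg 1: a=-5, c=M1/2=27/7, d=(M2−M1)/(6·2)=-53/56, b=Δ1−h1·(2M1+M2)/6=-10/7
seg 2: a=0, c=M2/2=-51/28, d=(M3−M2)/(6·3)=17/84, b=Δ2−h2·(2M2+M3)/6=37/14
t_q=15/4 → seg 2, τ=3/4; S=0+37/14·τ+-51/28·τ²+17/84·τ³=267/256

  seg 0: a=-1 b=-37/7 c=0 d=9/7
  seg 1: a=-5 b=-10/7 c=27/7 d=-53/56
  seg 2: a=0 b=37/14 c=-51/28 d=17/84
S(15/4) = 267/256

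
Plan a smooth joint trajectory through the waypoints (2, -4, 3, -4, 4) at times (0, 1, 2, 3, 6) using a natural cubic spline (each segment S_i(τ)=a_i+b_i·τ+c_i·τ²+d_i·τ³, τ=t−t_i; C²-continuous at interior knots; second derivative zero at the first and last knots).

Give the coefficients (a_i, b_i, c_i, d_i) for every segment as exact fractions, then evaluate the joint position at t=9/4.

  seg 0: a=2 b=-1831/174 c=0 d=787/174
  seg 1: a=-4 b=265/87 c=787/58 d=-1673/174
  seg 2: a=3 b=233/174 c=-443/29 d=1207/174
  seg 3: a=-4 b=-731/87 c=321/58 d=-107/174
S(9/4) = 9237/3712

Δ: Δ0=-6, Δ1=7, Δ2=-7, Δ3=8/3
row 1: diag=4, rhs=78; c'=1/4, d'=39/2
row 2: denom=4−1·1/4=15/4; d'=(-84−1·39/2)/(15/4)=-138/5
row 3: denom=8−1·4/15=116/15; d'=(58−1·-138/5)/(116/15)=321/29
back: M3=321/29
back: M2=-138/5−4/15·321/29=-886/29
back: M1=39/2−1/4·-886/29=787/29
M: M0=0, M1=787/29, M2=-886/29, M3=321/29, M4=0
seg 0: a=2, c=M0/2=0, d=(M1−M0)/(6·1)=787/174, b=Δ0−h0·(2M0+M1)/6=-1831/174
seg 1: a=-4, c=M1/2=787/58, d=(M2−M1)/(6·1)=-1673/174, b=Δ1−h1·(2M1+M2)/6=265/87
seg 2: a=3, c=M2/2=-443/29, d=(M3−M2)/(6·1)=1207/174, b=Δ2−h2·(2M2+M3)/6=233/174
seg 3: a=-4, c=M3/2=321/58, d=(M4−M3)/(6·3)=-107/174, b=Δ3−h3·(2M3+M4)/6=-731/87
t_q=9/4 → seg 2, τ=1/4; S=3+233/174·τ+-443/29·τ²+1207/174·τ³=9237/3712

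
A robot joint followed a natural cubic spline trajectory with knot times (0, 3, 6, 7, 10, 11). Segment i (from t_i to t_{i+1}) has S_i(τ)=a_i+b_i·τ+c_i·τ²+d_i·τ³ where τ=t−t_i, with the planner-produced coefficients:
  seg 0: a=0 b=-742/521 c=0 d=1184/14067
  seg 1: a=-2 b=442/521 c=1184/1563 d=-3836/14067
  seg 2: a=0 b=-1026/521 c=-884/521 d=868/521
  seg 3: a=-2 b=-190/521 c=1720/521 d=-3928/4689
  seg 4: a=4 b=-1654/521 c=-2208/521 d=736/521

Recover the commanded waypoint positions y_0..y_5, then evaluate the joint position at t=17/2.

y_0=0 y_1=-2 y_2=0 y_3=-2 y_4=4 y_5=-2
S(17/2) = 1070/521

y_0 = S_0(0) = a_0 = 0
y_1 = S_1(0) = a_1 = -2
y_2 = S_2(0) = a_2 = 0
y_3 = S_3(0) = a_3 = -2
y_4 = S_4(0) = a_4 = 4
y_5 = S_4(1) = -2
t_q=17/2 is in segment 3 (τ=3/2); S_3(τ)=1070/521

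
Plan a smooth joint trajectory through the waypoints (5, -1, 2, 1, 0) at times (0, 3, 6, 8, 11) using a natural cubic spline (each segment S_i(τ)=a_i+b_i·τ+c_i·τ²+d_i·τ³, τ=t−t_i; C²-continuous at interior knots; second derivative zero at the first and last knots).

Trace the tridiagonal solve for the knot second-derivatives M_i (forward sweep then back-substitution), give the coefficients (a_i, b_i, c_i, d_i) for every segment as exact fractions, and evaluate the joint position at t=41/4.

Δ: Δ0=-2, Δ1=1, Δ2=-1/2, Δ3=-1/3
row 1: diag=12, rhs=18; c'=1/4, d'=3/2
row 2: denom=10−3·1/4=37/4; d'=(-9−3·3/2)/(37/4)=-54/37
row 3: denom=10−2·8/37=354/37; d'=(1−2·-54/37)/(354/37)=145/354
back: M3=145/354
back: M2=-54/37−8/37·145/354=-274/177
back: M1=3/2−1/4·-274/177=334/177
M: M0=0, M1=334/177, M2=-274/177, M3=145/354, M4=0
seg 0: a=5, c=M0/2=0, d=(M1−M0)/(6·3)=167/1593, b=Δ0−h0·(2M0+M1)/6=-521/177
seg 1: a=-1, c=M1/2=167/177, d=(M2−M1)/(6·3)=-304/1593, b=Δ1−h1·(2M1+M2)/6=-20/177
seg 2: a=2, c=M2/2=-137/177, d=(M3−M2)/(6·2)=77/472, b=Δ2−h2·(2M2+M3)/6=70/177
seg 3: a=1, c=M3/2=145/708, d=(M4−M3)/(6·3)=-145/6372, b=Δ3−h3·(2M3+M4)/6=-263/354
t_q=41/4 → seg 3, τ=9/4; S=1+-263/354·τ+145/708·τ²+-145/6372·τ³=1601/15104

  seg 0: a=5 b=-521/177 c=0 d=167/1593
  seg 1: a=-1 b=-20/177 c=167/177 d=-304/1593
  seg 2: a=2 b=70/177 c=-137/177 d=77/472
  seg 3: a=1 b=-263/354 c=145/708 d=-145/6372
S(41/4) = 1601/15104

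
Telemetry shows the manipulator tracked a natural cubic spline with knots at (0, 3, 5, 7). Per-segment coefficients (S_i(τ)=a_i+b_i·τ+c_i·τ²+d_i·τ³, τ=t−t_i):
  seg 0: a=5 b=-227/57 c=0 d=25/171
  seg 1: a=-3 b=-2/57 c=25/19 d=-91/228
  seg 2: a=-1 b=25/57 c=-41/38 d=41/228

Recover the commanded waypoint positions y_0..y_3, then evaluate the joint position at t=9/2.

y_0 = S_0(0) = a_0 = 5
y_1 = S_1(0) = a_1 = -3
y_2 = S_2(0) = a_2 = -1
y_3 = S_2(2) = -3
t_q=9/2 is in segment 1 (τ=3/2); S_1(τ)=-875/608

y_0=5 y_1=-3 y_2=-1 y_3=-3
S(9/2) = -875/608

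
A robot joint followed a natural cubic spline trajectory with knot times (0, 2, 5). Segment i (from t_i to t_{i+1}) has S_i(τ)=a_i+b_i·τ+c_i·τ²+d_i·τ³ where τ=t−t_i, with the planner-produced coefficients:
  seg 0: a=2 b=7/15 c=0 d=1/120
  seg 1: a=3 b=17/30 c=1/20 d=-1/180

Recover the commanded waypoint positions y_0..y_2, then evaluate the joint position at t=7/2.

y_0 = S_0(0) = a_0 = 2
y_1 = S_1(0) = a_1 = 3
y_2 = S_1(3) = 5
t_q=7/2 is in segment 1 (τ=3/2); S_1(τ)=631/160

y_0=2 y_1=3 y_2=5
S(7/2) = 631/160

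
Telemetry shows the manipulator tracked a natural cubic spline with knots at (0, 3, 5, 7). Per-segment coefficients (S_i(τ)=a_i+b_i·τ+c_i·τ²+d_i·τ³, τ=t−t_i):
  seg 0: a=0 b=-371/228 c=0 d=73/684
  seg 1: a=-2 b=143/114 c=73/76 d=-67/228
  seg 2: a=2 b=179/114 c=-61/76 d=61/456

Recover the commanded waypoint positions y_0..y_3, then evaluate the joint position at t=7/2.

y_0 = S_0(0) = a_0 = 0
y_1 = S_1(0) = a_1 = -2
y_2 = S_2(0) = a_2 = 2
y_3 = S_2(2) = 3
t_q=7/2 is in segment 1 (τ=1/2); S_1(τ)=-711/608

y_0=0 y_1=-2 y_2=2 y_3=3
S(7/2) = -711/608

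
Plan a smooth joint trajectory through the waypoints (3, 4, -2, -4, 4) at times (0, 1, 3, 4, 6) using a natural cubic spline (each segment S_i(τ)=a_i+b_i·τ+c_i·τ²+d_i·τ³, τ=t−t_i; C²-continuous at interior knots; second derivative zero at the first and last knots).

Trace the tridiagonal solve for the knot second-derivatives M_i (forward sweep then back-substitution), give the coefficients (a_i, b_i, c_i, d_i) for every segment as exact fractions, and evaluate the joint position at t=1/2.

  seg 0: a=3 b=163/93 c=0 d=-70/93
  seg 1: a=4 b=-47/93 c=-70/31 d=47/93
  seg 2: a=-2 b=-323/93 c=24/31 d=65/93
  seg 3: a=-4 b=16/93 c=89/31 d=-89/186
S(1/2) = 469/124

Δ: Δ0=1, Δ1=-3, Δ2=-2, Δ3=4
row 1: diag=6, rhs=-24; c'=1/3, d'=-4
row 2: denom=6−2·1/3=16/3; d'=(6−2·-4)/(16/3)=21/8
row 3: denom=6−1·3/16=93/16; d'=(36−1·21/8)/(93/16)=178/31
back: M3=178/31
back: M2=21/8−3/16·178/31=48/31
back: M1=-4−1/3·48/31=-140/31
M: M0=0, M1=-140/31, M2=48/31, M3=178/31, M4=0
seg 0: a=3, c=M0/2=0, d=(M1−M0)/(6·1)=-70/93, b=Δ0−h0·(2M0+M1)/6=163/93
seg 1: a=4, c=M1/2=-70/31, d=(M2−M1)/(6·2)=47/93, b=Δ1−h1·(2M1+M2)/6=-47/93
seg 2: a=-2, c=M2/2=24/31, d=(M3−M2)/(6·1)=65/93, b=Δ2−h2·(2M2+M3)/6=-323/93
seg 3: a=-4, c=M3/2=89/31, d=(M4−M3)/(6·2)=-89/186, b=Δ3−h3·(2M3+M4)/6=16/93
t_q=1/2 → seg 0, τ=1/2; S=3+163/93·τ+0·τ²+-70/93·τ³=469/124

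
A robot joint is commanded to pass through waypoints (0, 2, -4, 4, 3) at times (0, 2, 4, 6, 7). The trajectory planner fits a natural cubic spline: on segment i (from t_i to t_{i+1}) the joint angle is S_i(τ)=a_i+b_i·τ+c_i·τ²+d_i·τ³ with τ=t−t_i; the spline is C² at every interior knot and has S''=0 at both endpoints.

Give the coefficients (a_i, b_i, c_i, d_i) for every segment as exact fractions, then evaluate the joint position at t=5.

Δ: Δ0=1, Δ1=-3, Δ2=4, Δ3=-1
row 1: diag=8, rhs=-24; c'=1/4, d'=-3
row 2: denom=8−2·1/4=15/2; d'=(42−2·-3)/(15/2)=32/5
row 3: denom=6−2·4/15=82/15; d'=(-30−2·32/5)/(82/15)=-321/41
back: M3=-321/41
back: M2=32/5−4/15·-321/41=348/41
back: M1=-3−1/4·348/41=-210/41
M: M0=0, M1=-210/41, M2=348/41, M3=-321/41, M4=0
seg 0: a=0, c=M0/2=0, d=(M1−M0)/(6·2)=-35/82, b=Δ0−h0·(2M0+M1)/6=111/41
seg 1: a=2, c=M1/2=-105/41, d=(M2−M1)/(6·2)=93/82, b=Δ1−h1·(2M1+M2)/6=-99/41
seg 2: a=-4, c=M2/2=174/41, d=(M3−M2)/(6·2)=-223/164, b=Δ2−h2·(2M2+M3)/6=39/41
seg 3: a=4, c=M3/2=-321/82, d=(M4−M3)/(6·1)=107/82, b=Δ3−h3·(2M3+M4)/6=66/41
t_q=5 → seg 2, τ=1; S=-4+39/41·τ+174/41·τ²+-223/164·τ³=-27/164

  seg 0: a=0 b=111/41 c=0 d=-35/82
  seg 1: a=2 b=-99/41 c=-105/41 d=93/82
  seg 2: a=-4 b=39/41 c=174/41 d=-223/164
  seg 3: a=4 b=66/41 c=-321/82 d=107/82
S(5) = -27/164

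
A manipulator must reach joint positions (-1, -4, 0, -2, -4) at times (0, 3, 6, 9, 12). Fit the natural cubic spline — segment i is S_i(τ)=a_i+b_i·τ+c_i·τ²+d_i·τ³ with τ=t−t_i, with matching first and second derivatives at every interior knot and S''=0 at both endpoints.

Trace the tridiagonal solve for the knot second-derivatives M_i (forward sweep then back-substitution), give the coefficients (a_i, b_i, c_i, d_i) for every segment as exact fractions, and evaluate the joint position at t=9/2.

Δ: Δ0=-1, Δ1=4/3, Δ2=-2/3, Δ3=-2/3
row 1: diag=12, rhs=14; c'=1/4, d'=7/6
row 2: denom=12−3·1/4=45/4; d'=(-12−3·7/6)/(45/4)=-62/45
row 3: denom=12−3·4/15=56/5; d'=(0−3·-62/45)/(56/5)=31/84
back: M3=31/84
back: M2=-62/45−4/15·31/84=-31/21
back: M1=7/6−1/4·-31/21=43/28
M: M0=0, M1=43/28, M2=-31/21, M3=31/84, M4=0
seg 0: a=-1, c=M0/2=0, d=(M1−M0)/(6·3)=43/504, b=Δ0−h0·(2M0+M1)/6=-99/56
seg 1: a=-4, c=M1/2=43/56, d=(M2−M1)/(6·3)=-253/1512, b=Δ1−h1·(2M1+M2)/6=15/28
seg 2: a=0, c=M2/2=-31/42, d=(M3−M2)/(6·3)=155/1512, b=Δ2−h2·(2M2+M3)/6=5/8
seg 3: a=-2, c=M3/2=31/168, d=(M4−M3)/(6·3)=-31/1512, b=Δ3−h3·(2M3+M4)/6=-29/28
t_q=9/2 → seg 1, τ=3/2; S=-4+15/28·τ+43/56·τ²+-253/1512·τ³=-911/448

  seg 0: a=-1 b=-99/56 c=0 d=43/504
  seg 1: a=-4 b=15/28 c=43/56 d=-253/1512
  seg 2: a=0 b=5/8 c=-31/42 d=155/1512
  seg 3: a=-2 b=-29/28 c=31/168 d=-31/1512
S(9/2) = -911/448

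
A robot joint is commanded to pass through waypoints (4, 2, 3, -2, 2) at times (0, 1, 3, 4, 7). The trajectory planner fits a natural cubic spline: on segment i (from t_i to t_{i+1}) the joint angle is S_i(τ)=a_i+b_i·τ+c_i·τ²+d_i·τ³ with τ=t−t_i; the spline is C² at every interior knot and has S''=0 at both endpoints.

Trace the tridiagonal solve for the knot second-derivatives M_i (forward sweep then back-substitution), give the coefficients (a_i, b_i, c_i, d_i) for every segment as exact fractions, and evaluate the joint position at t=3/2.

Δ: Δ0=-2, Δ1=1/2, Δ2=-5, Δ3=4/3
row 1: diag=6, rhs=15; c'=1/3, d'=5/2
row 2: denom=6−2·1/3=16/3; d'=(-33−2·5/2)/(16/3)=-57/8
row 3: denom=8−1·3/16=125/16; d'=(38−1·-57/8)/(125/16)=722/125
back: M3=722/125
back: M2=-57/8−3/16·722/125=-1026/125
back: M1=5/2−1/3·-1026/125=1309/250
M: M0=0, M1=1309/250, M2=-1026/125, M3=722/125, M4=0
seg 0: a=4, c=M0/2=0, d=(M1−M0)/(6·1)=1309/1500, b=Δ0−h0·(2M0+M1)/6=-4309/1500
seg 1: a=2, c=M1/2=1309/500, d=(M2−M1)/(6·2)=-3361/3000, b=Δ1−h1·(2M1+M2)/6=-191/750
seg 2: a=3, c=M2/2=-513/125, d=(M3−M2)/(6·1)=874/375, b=Δ2−h2·(2M2+M3)/6=-242/75
seg 3: a=-2, c=M3/2=361/125, d=(M4−M3)/(6·3)=-361/1125, b=Δ3−h3·(2M3+M4)/6=-1666/375
t_q=3/2 → seg 1, τ=1/2; S=2+-191/750·τ+1309/500·τ²+-3361/3000·τ³=19097/8000

  seg 0: a=4 b=-4309/1500 c=0 d=1309/1500
  seg 1: a=2 b=-191/750 c=1309/500 d=-3361/3000
  seg 2: a=3 b=-242/75 c=-513/125 d=874/375
  seg 3: a=-2 b=-1666/375 c=361/125 d=-361/1125
S(3/2) = 19097/8000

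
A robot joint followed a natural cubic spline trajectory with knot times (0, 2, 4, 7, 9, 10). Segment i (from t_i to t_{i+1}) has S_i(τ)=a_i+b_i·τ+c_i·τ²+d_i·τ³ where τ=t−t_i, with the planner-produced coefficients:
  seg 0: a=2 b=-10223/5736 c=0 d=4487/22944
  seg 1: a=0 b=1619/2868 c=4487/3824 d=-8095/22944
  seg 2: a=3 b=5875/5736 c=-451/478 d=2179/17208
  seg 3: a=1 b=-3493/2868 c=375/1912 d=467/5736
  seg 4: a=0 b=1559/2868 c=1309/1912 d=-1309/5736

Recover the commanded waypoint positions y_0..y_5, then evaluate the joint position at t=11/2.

y_0 = S_0(0) = a_0 = 2
y_1 = S_1(0) = a_1 = 0
y_2 = S_2(0) = a_2 = 3
y_3 = S_3(0) = a_3 = 1
y_4 = S_4(0) = a_4 = 0
y_5 = S_4(1) = 1
t_q=11/2 is in segment 2 (τ=3/2); S_2(τ)=43453/15296

y_0=2 y_1=0 y_2=3 y_3=1 y_4=0 y_5=1
S(11/2) = 43453/15296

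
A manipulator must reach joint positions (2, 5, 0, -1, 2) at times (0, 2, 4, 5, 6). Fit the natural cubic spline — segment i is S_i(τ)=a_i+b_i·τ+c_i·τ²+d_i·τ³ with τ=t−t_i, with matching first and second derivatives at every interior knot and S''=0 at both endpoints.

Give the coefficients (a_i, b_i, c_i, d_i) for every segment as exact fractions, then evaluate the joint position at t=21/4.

  seg 0: a=2 b=37/14 c=0 d=-2/7
  seg 1: a=5 b=-11/14 c=-12/7 d=3/7
  seg 2: a=0 b=-5/2 c=6/7 d=9/14
  seg 3: a=-1 b=8/7 c=39/14 d=-13/14
S(21/4) = -71/128

Δ: Δ0=3/2, Δ1=-5/2, Δ2=-1, Δ3=3
row 1: diag=8, rhs=-24; c'=1/4, d'=-3
row 2: denom=6−2·1/4=11/2; d'=(9−2·-3)/(11/2)=30/11
row 3: denom=4−1·2/11=42/11; d'=(24−1·30/11)/(42/11)=39/7
back: M3=39/7
back: M2=30/11−2/11·39/7=12/7
back: M1=-3−1/4·12/7=-24/7
M: M0=0, M1=-24/7, M2=12/7, M3=39/7, M4=0
seg 0: a=2, c=M0/2=0, d=(M1−M0)/(6·2)=-2/7, b=Δ0−h0·(2M0+M1)/6=37/14
seg 1: a=5, c=M1/2=-12/7, d=(M2−M1)/(6·2)=3/7, b=Δ1−h1·(2M1+M2)/6=-11/14
seg 2: a=0, c=M2/2=6/7, d=(M3−M2)/(6·1)=9/14, b=Δ2−h2·(2M2+M3)/6=-5/2
seg 3: a=-1, c=M3/2=39/14, d=(M4−M3)/(6·1)=-13/14, b=Δ3−h3·(2M3+M4)/6=8/7
t_q=21/4 → seg 3, τ=1/4; S=-1+8/7·τ+39/14·τ²+-13/14·τ³=-71/128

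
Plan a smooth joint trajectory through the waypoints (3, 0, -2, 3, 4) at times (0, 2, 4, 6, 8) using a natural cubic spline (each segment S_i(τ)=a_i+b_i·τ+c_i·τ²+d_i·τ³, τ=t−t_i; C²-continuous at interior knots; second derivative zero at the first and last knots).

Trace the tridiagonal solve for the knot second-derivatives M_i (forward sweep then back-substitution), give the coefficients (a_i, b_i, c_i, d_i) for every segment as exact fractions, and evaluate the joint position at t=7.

Δ: Δ0=-3/2, Δ1=-1, Δ2=5/2, Δ3=1/2
row 1: diag=8, rhs=3; c'=1/4, d'=3/8
row 2: denom=8−2·1/4=15/2; d'=(21−2·3/8)/(15/2)=27/10
row 3: denom=8−2·4/15=112/15; d'=(-12−2·27/10)/(112/15)=-261/112
back: M3=-261/112
back: M2=27/10−4/15·-261/112=93/28
back: M1=3/8−1/4·93/28=-51/112
M: M0=0, M1=-51/112, M2=93/28, M3=-261/112, M4=0
seg 0: a=3, c=M0/2=0, d=(M1−M0)/(6·2)=-17/448, b=Δ0−h0·(2M0+M1)/6=-151/112
seg 1: a=0, c=M1/2=-51/224, d=(M2−M1)/(6·2)=141/448, b=Δ1−h1·(2M1+M2)/6=-101/56
seg 2: a=-2, c=M2/2=93/56, d=(M3−M2)/(6·2)=-211/448, b=Δ2−h2·(2M2+M3)/6=17/16
seg 3: a=3, c=M3/2=-261/224, d=(M4−M3)/(6·2)=87/448, b=Δ3−h3·(2M3+M4)/6=115/56
t_q=7 → seg 3, τ=1; S=3+115/56·τ+-261/224·τ²+87/448·τ³=1829/448

  seg 0: a=3 b=-151/112 c=0 d=-17/448
  seg 1: a=0 b=-101/56 c=-51/224 d=141/448
  seg 2: a=-2 b=17/16 c=93/56 d=-211/448
  seg 3: a=3 b=115/56 c=-261/224 d=87/448
S(7) = 1829/448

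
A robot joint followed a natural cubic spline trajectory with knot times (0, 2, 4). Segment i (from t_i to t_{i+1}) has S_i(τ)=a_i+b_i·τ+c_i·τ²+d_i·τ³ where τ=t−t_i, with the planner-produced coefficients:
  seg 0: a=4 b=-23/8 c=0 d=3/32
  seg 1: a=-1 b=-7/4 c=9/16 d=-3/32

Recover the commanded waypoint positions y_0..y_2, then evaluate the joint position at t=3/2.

y_0 = S_0(0) = a_0 = 4
y_1 = S_1(0) = a_1 = -1
y_2 = S_1(2) = -3
t_q=3/2 is in segment 0 (τ=3/2); S_0(τ)=1/256

y_0=4 y_1=-1 y_2=-3
S(3/2) = 1/256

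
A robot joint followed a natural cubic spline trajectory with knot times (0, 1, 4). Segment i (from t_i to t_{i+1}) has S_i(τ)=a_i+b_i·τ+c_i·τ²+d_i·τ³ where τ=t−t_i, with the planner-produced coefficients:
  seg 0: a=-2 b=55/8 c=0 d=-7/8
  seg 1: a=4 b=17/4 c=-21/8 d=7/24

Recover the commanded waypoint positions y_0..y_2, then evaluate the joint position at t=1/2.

y_0 = S_0(0) = a_0 = -2
y_1 = S_1(0) = a_1 = 4
y_2 = S_1(3) = 1
t_q=1/2 is in segment 0 (τ=1/2); S_0(τ)=85/64

y_0=-2 y_1=4 y_2=1
S(1/2) = 85/64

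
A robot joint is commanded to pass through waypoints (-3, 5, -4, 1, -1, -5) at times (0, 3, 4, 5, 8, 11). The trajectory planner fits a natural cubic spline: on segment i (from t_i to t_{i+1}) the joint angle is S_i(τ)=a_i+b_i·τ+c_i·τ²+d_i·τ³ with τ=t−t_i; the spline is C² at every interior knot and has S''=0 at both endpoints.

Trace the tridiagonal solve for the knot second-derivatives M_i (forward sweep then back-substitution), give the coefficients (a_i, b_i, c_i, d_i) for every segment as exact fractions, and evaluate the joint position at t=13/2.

Δ: Δ0=8/3, Δ1=-9, Δ2=5, Δ3=-2/3, Δ4=-4/3
row 1: diag=8, rhs=-70; c'=1/8, d'=-35/4
row 2: denom=4−1·1/8=31/8; d'=(84−1·-35/4)/(31/8)=742/31
row 3: denom=8−1·8/31=240/31; d'=(-34−1·742/31)/(240/31)=-449/60
row 4: denom=12−3·31/80=867/80; d'=(-4−3·-449/60)/(867/80)=492/289
back: M4=492/289
back: M3=-449/60−31/80·492/289=-7060/867
back: M2=742/31−8/31·-7060/867=22574/867
back: M1=-35/4−1/8·22574/867=-10408/867
M: M0=0, M1=-10408/867, M2=22574/867, M3=-7060/867, M4=492/289, M5=0
seg 0: a=-3, c=M0/2=0, d=(M1−M0)/(6·3)=-5204/7803, b=Δ0−h0·(2M0+M1)/6=7516/867
seg 1: a=5, c=M1/2=-5204/867, d=(M2−M1)/(6·1)=5497/867, b=Δ1−h1·(2M1+M2)/6=-8096/867
seg 2: a=-4, c=M2/2=11287/867, d=(M3−M2)/(6·1)=-4939/867, b=Δ2−h2·(2M2+M3)/6=-671/289
seg 3: a=1, c=M3/2=-3530/867, d=(M4−M3)/(6·3)=4268/7803, b=Δ3−h3·(2M3+M4)/6=5744/867
seg 4: a=-1, c=M4/2=246/289, d=(M5−M4)/(6·3)=-82/867, b=Δ4−h4·(2M4+M5)/6=-2632/867
t_q=13/2 → seg 3, τ=3/2; S=1+5744/867·τ+-3530/867·τ²+4268/7803·τ³=1047/289

  seg 0: a=-3 b=7516/867 c=0 d=-5204/7803
  seg 1: a=5 b=-8096/867 c=-5204/867 d=5497/867
  seg 2: a=-4 b=-671/289 c=11287/867 d=-4939/867
  seg 3: a=1 b=5744/867 c=-3530/867 d=4268/7803
  seg 4: a=-1 b=-2632/867 c=246/289 d=-82/867
S(13/2) = 1047/289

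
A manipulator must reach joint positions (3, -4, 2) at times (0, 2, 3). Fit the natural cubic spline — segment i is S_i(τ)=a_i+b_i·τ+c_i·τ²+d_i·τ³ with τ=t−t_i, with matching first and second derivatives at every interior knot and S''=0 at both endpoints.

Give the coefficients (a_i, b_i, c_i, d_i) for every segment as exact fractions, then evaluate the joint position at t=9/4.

Δ: Δ0=-7/2, Δ1=6
row 1: diag=6, rhs=57; c'=1/6, d'=19/2
back: M1=19/2
M: M0=0, M1=19/2, M2=0
seg 0: a=3, c=M0/2=0, d=(M1−M0)/(6·2)=19/24, b=Δ0−h0·(2M0+M1)/6=-20/3
seg 1: a=-4, c=M1/2=19/4, d=(M2−M1)/(6·1)=-19/12, b=Δ1−h1·(2M1+M2)/6=17/6
t_q=9/4 → seg 1, τ=1/4; S=-4+17/6·τ+19/4·τ²+-19/12·τ³=-773/256

  seg 0: a=3 b=-20/3 c=0 d=19/24
  seg 1: a=-4 b=17/6 c=19/4 d=-19/12
S(9/4) = -773/256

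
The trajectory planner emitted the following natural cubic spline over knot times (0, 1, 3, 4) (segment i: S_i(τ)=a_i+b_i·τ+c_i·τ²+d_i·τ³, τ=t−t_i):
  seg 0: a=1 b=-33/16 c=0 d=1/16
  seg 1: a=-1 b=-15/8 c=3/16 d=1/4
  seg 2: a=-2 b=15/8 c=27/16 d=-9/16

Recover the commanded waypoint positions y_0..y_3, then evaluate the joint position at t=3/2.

y_0=1 y_1=-1 y_2=-2 y_3=1
S(3/2) = -119/64

y_0 = S_0(0) = a_0 = 1
y_1 = S_1(0) = a_1 = -1
y_2 = S_2(0) = a_2 = -2
y_3 = S_2(1) = 1
t_q=3/2 is in segment 1 (τ=1/2); S_1(τ)=-119/64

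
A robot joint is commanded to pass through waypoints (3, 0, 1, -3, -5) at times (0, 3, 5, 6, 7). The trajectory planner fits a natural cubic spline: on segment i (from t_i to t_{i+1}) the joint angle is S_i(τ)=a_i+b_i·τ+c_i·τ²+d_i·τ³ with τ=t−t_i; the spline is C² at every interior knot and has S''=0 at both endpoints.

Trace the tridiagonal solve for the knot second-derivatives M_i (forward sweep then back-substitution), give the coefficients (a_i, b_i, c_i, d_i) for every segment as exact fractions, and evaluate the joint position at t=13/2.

Δ: Δ0=-1, Δ1=1/2, Δ2=-4, Δ3=-2
row 1: diag=10, rhs=9; c'=1/5, d'=9/10
row 2: denom=6−2·1/5=28/5; d'=(-27−2·9/10)/(28/5)=-36/7
row 3: denom=4−1·5/28=107/28; d'=(12−1·-36/7)/(107/28)=480/107
back: M3=480/107
back: M2=-36/7−5/28·480/107=-636/107
back: M1=9/10−1/5·-636/107=447/214
M: M0=0, M1=447/214, M2=-636/107, M3=480/107, M4=0
seg 0: a=3, c=M0/2=0, d=(M1−M0)/(6·3)=149/1284, b=Δ0−h0·(2M0+M1)/6=-875/428
seg 1: a=0, c=M1/2=447/428, d=(M2−M1)/(6·2)=-573/856, b=Δ1−h1·(2M1+M2)/6=233/214
seg 2: a=1, c=M2/2=-318/107, d=(M3−M2)/(6·1)=186/107, b=Δ2−h2·(2M2+M3)/6=-296/107
seg 3: a=-3, c=M3/2=240/107, d=(M4−M3)/(6·1)=-80/107, b=Δ3−h3·(2M3+M4)/6=-374/107
t_q=13/2 → seg 3, τ=1/2; S=-3+-374/107·τ+240/107·τ²+-80/107·τ³=-458/107

  seg 0: a=3 b=-875/428 c=0 d=149/1284
  seg 1: a=0 b=233/214 c=447/428 d=-573/856
  seg 2: a=1 b=-296/107 c=-318/107 d=186/107
  seg 3: a=-3 b=-374/107 c=240/107 d=-80/107
S(13/2) = -458/107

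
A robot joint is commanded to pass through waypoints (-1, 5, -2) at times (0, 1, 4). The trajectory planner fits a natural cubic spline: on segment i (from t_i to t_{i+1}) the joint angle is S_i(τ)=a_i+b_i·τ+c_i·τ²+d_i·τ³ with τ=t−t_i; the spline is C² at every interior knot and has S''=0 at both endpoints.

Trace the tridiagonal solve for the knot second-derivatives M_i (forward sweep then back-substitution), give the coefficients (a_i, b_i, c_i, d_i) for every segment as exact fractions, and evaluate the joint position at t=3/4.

Δ: Δ0=6, Δ1=-7/3
row 1: diag=8, rhs=-50; c'=3/8, d'=-25/4
back: M1=-25/4
M: M0=0, M1=-25/4, M2=0
seg 0: a=-1, c=M0/2=0, d=(M1−M0)/(6·1)=-25/24, b=Δ0−h0·(2M0+M1)/6=169/24
seg 1: a=5, c=M1/2=-25/8, d=(M2−M1)/(6·3)=25/72, b=Δ1−h1·(2M1+M2)/6=47/12
t_q=3/4 → seg 0, τ=3/4; S=-1+169/24·τ+0·τ²+-25/24·τ³=1967/512

  seg 0: a=-1 b=169/24 c=0 d=-25/24
  seg 1: a=5 b=47/12 c=-25/8 d=25/72
S(3/4) = 1967/512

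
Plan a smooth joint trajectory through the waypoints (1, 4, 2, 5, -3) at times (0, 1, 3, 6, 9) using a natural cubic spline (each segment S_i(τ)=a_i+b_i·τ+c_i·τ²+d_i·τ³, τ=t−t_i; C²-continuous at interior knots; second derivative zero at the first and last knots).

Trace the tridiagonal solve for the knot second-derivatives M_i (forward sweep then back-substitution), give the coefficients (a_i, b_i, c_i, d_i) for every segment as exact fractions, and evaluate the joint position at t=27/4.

Δ: Δ0=3, Δ1=-1, Δ2=1, Δ3=-8/3
row 1: diag=6, rhs=-24; c'=1/3, d'=-4
row 2: denom=10−2·1/3=28/3; d'=(12−2·-4)/(28/3)=15/7
row 3: denom=12−3·9/28=309/28; d'=(-22−3·15/7)/(309/28)=-796/309
back: M3=-796/309
back: M2=15/7−9/28·-796/309=306/103
back: M1=-4−1/3·306/103=-514/103
M: M0=0, M1=-514/103, M2=306/103, M3=-796/309, M4=0
seg 0: a=1, c=M0/2=0, d=(M1−M0)/(6·1)=-257/309, b=Δ0−h0·(2M0+M1)/6=1184/309
seg 1: a=4, c=M1/2=-257/103, d=(M2−M1)/(6·2)=205/309, b=Δ1−h1·(2M1+M2)/6=413/309
seg 2: a=2, c=M2/2=153/103, d=(M3−M2)/(6·3)=-857/2781, b=Δ2−h2·(2M2+M3)/6=-211/309
seg 3: a=5, c=M3/2=-398/309, d=(M4−M3)/(6·3)=398/2781, b=Δ3−h3·(2M3+M4)/6=-28/309
t_q=27/4 → seg 3, τ=3/4; S=5+-28/309·τ+-398/309·τ²+398/2781·τ³=14067/3296

  seg 0: a=1 b=1184/309 c=0 d=-257/309
  seg 1: a=4 b=413/309 c=-257/103 d=205/309
  seg 2: a=2 b=-211/309 c=153/103 d=-857/2781
  seg 3: a=5 b=-28/309 c=-398/309 d=398/2781
S(27/4) = 14067/3296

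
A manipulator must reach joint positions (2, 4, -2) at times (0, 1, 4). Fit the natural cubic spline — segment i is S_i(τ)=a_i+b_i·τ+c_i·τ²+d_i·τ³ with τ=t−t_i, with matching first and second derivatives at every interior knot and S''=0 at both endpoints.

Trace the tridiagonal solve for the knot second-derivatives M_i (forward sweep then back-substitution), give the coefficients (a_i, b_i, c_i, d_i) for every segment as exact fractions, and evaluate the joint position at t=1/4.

Δ: Δ0=2, Δ1=-2
row 1: diag=8, rhs=-24; c'=3/8, d'=-3
back: M1=-3
M: M0=0, M1=-3, M2=0
seg 0: a=2, c=M0/2=0, d=(M1−M0)/(6·1)=-1/2, b=Δ0−h0·(2M0+M1)/6=5/2
seg 1: a=4, c=M1/2=-3/2, d=(M2−M1)/(6·3)=1/6, b=Δ1−h1·(2M1+M2)/6=1
t_q=1/4 → seg 0, τ=1/4; S=2+5/2·τ+0·τ²+-1/2·τ³=335/128

  seg 0: a=2 b=5/2 c=0 d=-1/2
  seg 1: a=4 b=1 c=-3/2 d=1/6
S(1/4) = 335/128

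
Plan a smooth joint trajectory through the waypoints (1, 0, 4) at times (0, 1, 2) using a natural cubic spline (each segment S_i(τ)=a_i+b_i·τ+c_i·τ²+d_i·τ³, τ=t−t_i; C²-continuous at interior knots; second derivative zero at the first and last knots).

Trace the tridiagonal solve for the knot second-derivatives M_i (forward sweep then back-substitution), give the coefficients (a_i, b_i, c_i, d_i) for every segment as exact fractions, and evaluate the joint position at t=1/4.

  seg 0: a=1 b=-9/4 c=0 d=5/4
  seg 1: a=0 b=3/2 c=15/4 d=-5/4
S(1/4) = 117/256

Δ: Δ0=-1, Δ1=4
row 1: diag=4, rhs=30; c'=1/4, d'=15/2
back: M1=15/2
M: M0=0, M1=15/2, M2=0
seg 0: a=1, c=M0/2=0, d=(M1−M0)/(6·1)=5/4, b=Δ0−h0·(2M0+M1)/6=-9/4
seg 1: a=0, c=M1/2=15/4, d=(M2−M1)/(6·1)=-5/4, b=Δ1−h1·(2M1+M2)/6=3/2
t_q=1/4 → seg 0, τ=1/4; S=1+-9/4·τ+0·τ²+5/4·τ³=117/256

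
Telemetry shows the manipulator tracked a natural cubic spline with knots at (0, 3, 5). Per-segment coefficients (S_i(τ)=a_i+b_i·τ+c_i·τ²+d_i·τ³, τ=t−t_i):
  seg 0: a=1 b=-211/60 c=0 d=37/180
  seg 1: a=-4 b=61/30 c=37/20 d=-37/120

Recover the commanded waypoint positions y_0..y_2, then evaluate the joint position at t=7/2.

y_0 = S_0(0) = a_0 = 1
y_1 = S_1(0) = a_1 = -4
y_2 = S_1(2) = 5
t_q=7/2 is in segment 1 (τ=1/2); S_1(τ)=-819/320

y_0=1 y_1=-4 y_2=5
S(7/2) = -819/320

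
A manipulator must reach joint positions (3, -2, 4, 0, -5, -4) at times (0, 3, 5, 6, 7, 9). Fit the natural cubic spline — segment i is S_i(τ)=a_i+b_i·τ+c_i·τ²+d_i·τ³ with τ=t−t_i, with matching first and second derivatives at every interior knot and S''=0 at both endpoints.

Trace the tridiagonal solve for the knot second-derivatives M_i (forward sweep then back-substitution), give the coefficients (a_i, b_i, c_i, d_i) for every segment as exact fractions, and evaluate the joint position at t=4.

Δ: Δ0=-5/3, Δ1=3, Δ2=-4, Δ3=-5, Δ4=1/2
row 1: diag=10, rhs=28; c'=1/5, d'=14/5
row 2: denom=6−2·1/5=28/5; d'=(-42−2·14/5)/(28/5)=-17/2
row 3: denom=4−1·5/28=107/28; d'=(-6−1·-17/2)/(107/28)=70/107
row 4: denom=6−1·28/107=614/107; d'=(33−1·70/107)/(614/107)=3461/614
back: M4=3461/614
back: M3=70/107−28/107·3461/614=-252/307
back: M2=-17/2−5/28·-252/307=-5129/614
back: M1=14/5−1/5·-5129/614=2745/614
M: M0=0, M1=2745/614, M2=-5129/614, M3=-252/307, M4=3461/614, M5=0
seg 0: a=3, c=M0/2=0, d=(M1−M0)/(6·3)=305/1228, b=Δ0−h0·(2M0+M1)/6=-14375/3684
seg 1: a=-2, c=M1/2=2745/1228, d=(M2−M1)/(6·2)=-3937/3684, b=Δ1−h1·(2M1+M2)/6=5165/1842
seg 2: a=4, c=M2/2=-5129/1228, d=(M3−M2)/(6·1)=4625/3684, b=Δ2−h2·(2M2+M3)/6=-1987/1842
seg 3: a=0, c=M3/2=-126/307, d=(M4−M3)/(6·1)=3965/3684, b=Δ3−h3·(2M3+M4)/6=-20873/3684
seg 4: a=-5, c=M4/2=3461/1228, d=(M5−M4)/(6·2)=-3461/7368, b=Δ4−h4·(2M4+M5)/6=-6001/1842
t_q=4 → seg 1, τ=1; S=-2+5165/1842·τ+2745/1228·τ²+-3937/3684·τ³=605/307

  seg 0: a=3 b=-14375/3684 c=0 d=305/1228
  seg 1: a=-2 b=5165/1842 c=2745/1228 d=-3937/3684
  seg 2: a=4 b=-1987/1842 c=-5129/1228 d=4625/3684
  seg 3: a=0 b=-20873/3684 c=-126/307 d=3965/3684
  seg 4: a=-5 b=-6001/1842 c=3461/1228 d=-3461/7368
S(4) = 605/307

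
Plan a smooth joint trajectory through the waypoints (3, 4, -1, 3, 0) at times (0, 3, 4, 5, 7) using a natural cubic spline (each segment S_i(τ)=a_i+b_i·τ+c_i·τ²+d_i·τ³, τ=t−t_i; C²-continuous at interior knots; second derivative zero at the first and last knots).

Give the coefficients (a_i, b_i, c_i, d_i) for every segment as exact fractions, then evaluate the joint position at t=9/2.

  seg 0: a=3 b=3635/1068 c=0 d=-1093/3204
  seg 1: a=4 b=-3101/534 c=-1093/356 d=4141/1068
  seg 2: a=-1 b=-337/1068 c=762/89 d=-4535/1068
  seg 3: a=3 b=2173/534 c=-1487/356 d=1487/2136
S(9/2) = 1287/2848

Δ: Δ0=1/3, Δ1=-5, Δ2=4, Δ3=-3/2
row 1: diag=8, rhs=-32; c'=1/8, d'=-4
row 2: denom=4−1·1/8=31/8; d'=(54−1·-4)/(31/8)=464/31
row 3: denom=6−1·8/31=178/31; d'=(-33−1·464/31)/(178/31)=-1487/178
back: M3=-1487/178
back: M2=464/31−8/31·-1487/178=1524/89
back: M1=-4−1/8·1524/89=-1093/178
M: M0=0, M1=-1093/178, M2=1524/89, M3=-1487/178, M4=0
seg 0: a=3, c=M0/2=0, d=(M1−M0)/(6·3)=-1093/3204, b=Δ0−h0·(2M0+M1)/6=3635/1068
seg 1: a=4, c=M1/2=-1093/356, d=(M2−M1)/(6·1)=4141/1068, b=Δ1−h1·(2M1+M2)/6=-3101/534
seg 2: a=-1, c=M2/2=762/89, d=(M3−M2)/(6·1)=-4535/1068, b=Δ2−h2·(2M2+M3)/6=-337/1068
seg 3: a=3, c=M3/2=-1487/356, d=(M4−M3)/(6·2)=1487/2136, b=Δ3−h3·(2M3+M4)/6=2173/534
t_q=9/2 → seg 2, τ=1/2; S=-1+-337/1068·τ+762/89·τ²+-4535/1068·τ³=1287/2848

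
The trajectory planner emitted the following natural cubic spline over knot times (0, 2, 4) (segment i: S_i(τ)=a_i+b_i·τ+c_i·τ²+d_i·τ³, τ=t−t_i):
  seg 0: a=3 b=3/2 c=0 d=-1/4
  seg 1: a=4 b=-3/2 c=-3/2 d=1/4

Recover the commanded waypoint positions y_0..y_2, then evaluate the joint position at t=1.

y_0 = S_0(0) = a_0 = 3
y_1 = S_1(0) = a_1 = 4
y_2 = S_1(2) = -3
t_q=1 is in segment 0 (τ=1); S_0(τ)=17/4

y_0=3 y_1=4 y_2=-3
S(1) = 17/4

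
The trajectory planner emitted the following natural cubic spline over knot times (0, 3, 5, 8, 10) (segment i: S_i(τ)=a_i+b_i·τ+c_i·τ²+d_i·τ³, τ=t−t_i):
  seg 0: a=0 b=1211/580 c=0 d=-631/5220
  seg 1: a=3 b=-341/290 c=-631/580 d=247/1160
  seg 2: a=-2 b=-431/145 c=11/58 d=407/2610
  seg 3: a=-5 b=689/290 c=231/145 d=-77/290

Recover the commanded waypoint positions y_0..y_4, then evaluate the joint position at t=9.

y_0=0 y_1=3 y_2=-2 y_3=-5 y_4=4
S(9) = -188/145

y_0 = S_0(0) = a_0 = 0
y_1 = S_1(0) = a_1 = 3
y_2 = S_2(0) = a_2 = -2
y_3 = S_3(0) = a_3 = -5
y_4 = S_3(2) = 4
t_q=9 is in segment 3 (τ=1); S_3(τ)=-188/145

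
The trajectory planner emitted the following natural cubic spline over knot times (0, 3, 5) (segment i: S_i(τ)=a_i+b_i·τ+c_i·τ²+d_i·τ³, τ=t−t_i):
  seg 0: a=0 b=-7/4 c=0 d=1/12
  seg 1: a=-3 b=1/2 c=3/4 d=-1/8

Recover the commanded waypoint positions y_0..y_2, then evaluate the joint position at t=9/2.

y_0=0 y_1=-3 y_2=0
S(9/2) = -63/64

y_0 = S_0(0) = a_0 = 0
y_1 = S_1(0) = a_1 = -3
y_2 = S_1(2) = 0
t_q=9/2 is in segment 1 (τ=3/2); S_1(τ)=-63/64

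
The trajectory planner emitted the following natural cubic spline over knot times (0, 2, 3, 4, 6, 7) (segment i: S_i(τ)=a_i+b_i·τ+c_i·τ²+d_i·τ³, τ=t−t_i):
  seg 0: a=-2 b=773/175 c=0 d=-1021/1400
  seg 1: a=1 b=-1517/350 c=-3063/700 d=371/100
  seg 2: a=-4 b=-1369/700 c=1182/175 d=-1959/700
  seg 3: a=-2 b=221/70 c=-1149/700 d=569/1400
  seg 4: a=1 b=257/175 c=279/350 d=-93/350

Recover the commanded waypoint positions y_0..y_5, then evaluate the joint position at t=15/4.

y_0=-2 y_1=1 y_2=-4 y_3=-2 y_4=1 y_5=3
S(15/4) = -127597/44800

y_0 = S_0(0) = a_0 = -2
y_1 = S_1(0) = a_1 = 1
y_2 = S_2(0) = a_2 = -4
y_3 = S_3(0) = a_3 = -2
y_4 = S_4(0) = a_4 = 1
y_5 = S_4(1) = 3
t_q=15/4 is in segment 2 (τ=3/4); S_2(τ)=-127597/44800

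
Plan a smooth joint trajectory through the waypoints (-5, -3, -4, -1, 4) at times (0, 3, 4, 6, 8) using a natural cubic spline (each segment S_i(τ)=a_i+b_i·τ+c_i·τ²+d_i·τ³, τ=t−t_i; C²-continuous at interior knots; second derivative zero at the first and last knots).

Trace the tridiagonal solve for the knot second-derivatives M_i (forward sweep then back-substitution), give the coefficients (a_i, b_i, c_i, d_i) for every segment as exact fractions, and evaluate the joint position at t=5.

  seg 0: a=-5 b=755/516 c=0 d=-137/1548
  seg 1: a=-3 b=-239/258 c=-137/172 d=373/516
  seg 2: a=-4 b=-181/516 c=59/43 d=-461/2064
  seg 3: a=-1 b=317/129 c=11/344 d=-11/2064
S(5) = -2203/688

Δ: Δ0=2/3, Δ1=-1, Δ2=3/2, Δ3=5/2
row 1: diag=8, rhs=-10; c'=1/8, d'=-5/4
row 2: denom=6−1·1/8=47/8; d'=(15−1·-5/4)/(47/8)=130/47
row 3: denom=8−2·16/47=344/47; d'=(6−2·130/47)/(344/47)=11/172
back: M3=11/172
back: M2=130/47−16/47·11/172=118/43
back: M1=-5/4−1/8·118/43=-137/86
M: M0=0, M1=-137/86, M2=118/43, M3=11/172, M4=0
seg 0: a=-5, c=M0/2=0, d=(M1−M0)/(6·3)=-137/1548, b=Δ0−h0·(2M0+M1)/6=755/516
seg 1: a=-3, c=M1/2=-137/172, d=(M2−M1)/(6·1)=373/516, b=Δ1−h1·(2M1+M2)/6=-239/258
seg 2: a=-4, c=M2/2=59/43, d=(M3−M2)/(6·2)=-461/2064, b=Δ2−h2·(2M2+M3)/6=-181/516
seg 3: a=-1, c=M3/2=11/344, d=(M4−M3)/(6·2)=-11/2064, b=Δ3−h3·(2M3+M4)/6=317/129
t_q=5 → seg 2, τ=1; S=-4+-181/516·τ+59/43·τ²+-461/2064·τ³=-2203/688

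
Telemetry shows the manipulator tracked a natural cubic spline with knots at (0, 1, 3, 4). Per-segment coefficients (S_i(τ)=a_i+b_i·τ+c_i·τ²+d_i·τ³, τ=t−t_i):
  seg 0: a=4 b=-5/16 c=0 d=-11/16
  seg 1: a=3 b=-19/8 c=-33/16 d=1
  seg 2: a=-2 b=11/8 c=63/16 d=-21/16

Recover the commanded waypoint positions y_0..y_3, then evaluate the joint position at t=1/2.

y_0 = S_0(0) = a_0 = 4
y_1 = S_1(0) = a_1 = 3
y_2 = S_2(0) = a_2 = -2
y_3 = S_2(1) = 2
t_q=1/2 is in segment 0 (τ=1/2); S_0(τ)=481/128

y_0=4 y_1=3 y_2=-2 y_3=2
S(1/2) = 481/128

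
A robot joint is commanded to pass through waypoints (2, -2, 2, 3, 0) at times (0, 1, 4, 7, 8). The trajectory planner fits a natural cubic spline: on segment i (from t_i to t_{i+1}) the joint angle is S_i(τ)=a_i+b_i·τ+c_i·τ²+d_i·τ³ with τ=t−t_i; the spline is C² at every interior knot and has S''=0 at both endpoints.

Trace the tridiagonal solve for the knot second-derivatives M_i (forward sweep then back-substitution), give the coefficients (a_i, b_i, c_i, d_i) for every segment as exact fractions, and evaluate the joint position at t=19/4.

Δ: Δ0=-4, Δ1=4/3, Δ2=1/3, Δ3=-3
row 1: diag=8, rhs=32; c'=3/8, d'=4
row 2: denom=12−3·3/8=87/8; d'=(-6−3·4)/(87/8)=-48/29
row 3: denom=8−3·8/29=208/29; d'=(-20−3·-48/29)/(208/29)=-109/52
back: M3=-109/52
back: M2=-48/29−8/29·-109/52=-14/13
back: M1=4−3/8·-14/13=229/52
M: M0=0, M1=229/52, M2=-14/13, M3=-109/52, M4=0
seg 0: a=2, c=M0/2=0, d=(M1−M0)/(6·1)=229/312, b=Δ0−h0·(2M0+M1)/6=-1477/312
seg 1: a=-2, c=M1/2=229/104, d=(M2−M1)/(6·3)=-95/312, b=Δ1−h1·(2M1+M2)/6=-395/156
seg 2: a=2, c=M2/2=-7/13, d=(M3−M2)/(6·3)=-53/936, b=Δ2−h2·(2M2+M3)/6=59/24
seg 3: a=3, c=M3/2=-109/104, d=(M4−M3)/(6·1)=109/312, b=Δ3−h3·(2M3+M4)/6=-359/156
t_q=19/4 → seg 2, τ=3/4; S=2+59/24·τ+-7/13·τ²+-53/936·τ³=23409/6656

  seg 0: a=2 b=-1477/312 c=0 d=229/312
  seg 1: a=-2 b=-395/156 c=229/104 d=-95/312
  seg 2: a=2 b=59/24 c=-7/13 d=-53/936
  seg 3: a=3 b=-359/156 c=-109/104 d=109/312
S(19/4) = 23409/6656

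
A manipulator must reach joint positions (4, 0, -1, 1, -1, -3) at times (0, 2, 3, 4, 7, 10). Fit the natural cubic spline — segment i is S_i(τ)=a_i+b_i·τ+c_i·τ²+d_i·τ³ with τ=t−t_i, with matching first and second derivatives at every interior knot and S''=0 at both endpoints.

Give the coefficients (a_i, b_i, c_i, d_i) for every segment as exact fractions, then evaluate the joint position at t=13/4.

Δ: Δ0=-2, Δ1=-1, Δ2=2, Δ3=-2/3, Δ4=-2/3
row 1: diag=6, rhs=6; c'=1/6, d'=1
row 2: denom=4−1·1/6=23/6; d'=(18−1·1)/(23/6)=102/23
row 3: denom=8−1·6/23=178/23; d'=(-16−1·102/23)/(178/23)=-235/89
row 4: denom=12−3·69/178=1929/178; d'=(0−3·-235/89)/(1929/178)=470/643
back: M4=470/643
back: M3=-235/89−69/178·470/643=-1880/643
back: M2=102/23−6/23·-1880/643=3342/643
back: M1=1−1/6·3342/643=86/643
M: M0=0, M1=86/643, M2=3342/643, M3=-1880/643, M4=470/643, M5=0
seg 0: a=4, c=M0/2=0, d=(M1−M0)/(6·2)=43/3858, b=Δ0−h0·(2M0+M1)/6=-3944/1929
seg 1: a=0, c=M1/2=43/643, d=(M2−M1)/(6·1)=1628/1929, b=Δ1−h1·(2M1+M2)/6=-3686/1929
seg 2: a=-1, c=M2/2=1671/643, d=(M3−M2)/(6·1)=-2611/1929, b=Δ2−h2·(2M2+M3)/6=1456/1929
seg 3: a=1, c=M3/2=-940/643, d=(M4−M3)/(6·3)=1175/5787, b=Δ3−h3·(2M3+M4)/6=3649/1929
seg 4: a=-1, c=M4/2=235/643, d=(M5−M4)/(6·3)=-235/5787, b=Δ4−h4·(2M4+M5)/6=-2696/1929
t_q=13/4 → seg 2, τ=1/4; S=-1+1456/1929·τ+1671/643·τ²+-2611/1929·τ³=-27573/41152

  seg 0: a=4 b=-3944/1929 c=0 d=43/3858
  seg 1: a=0 b=-3686/1929 c=43/643 d=1628/1929
  seg 2: a=-1 b=1456/1929 c=1671/643 d=-2611/1929
  seg 3: a=1 b=3649/1929 c=-940/643 d=1175/5787
  seg 4: a=-1 b=-2696/1929 c=235/643 d=-235/5787
S(13/4) = -27573/41152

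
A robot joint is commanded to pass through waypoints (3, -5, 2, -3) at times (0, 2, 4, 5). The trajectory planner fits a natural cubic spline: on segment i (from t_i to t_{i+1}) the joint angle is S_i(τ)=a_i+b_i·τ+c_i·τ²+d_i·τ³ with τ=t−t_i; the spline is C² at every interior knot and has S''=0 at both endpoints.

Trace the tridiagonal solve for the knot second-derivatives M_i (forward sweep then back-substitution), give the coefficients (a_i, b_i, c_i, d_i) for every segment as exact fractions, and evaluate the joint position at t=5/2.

Δ: Δ0=-4, Δ1=7/2, Δ2=-5
row 1: diag=8, rhs=45; c'=1/4, d'=45/8
row 2: denom=6−2·1/4=11/2; d'=(-51−2·45/8)/(11/2)=-249/22
back: M2=-249/22
back: M1=45/8−1/4·-249/22=93/11
M: M0=0, M1=93/11, M2=-249/22, M3=0
seg 0: a=3, c=M0/2=0, d=(M1−M0)/(6·2)=31/44, b=Δ0−h0·(2M0+M1)/6=-75/11
seg 1: a=-5, c=M1/2=93/22, d=(M2−M1)/(6·2)=-145/88, b=Δ1−h1·(2M1+M2)/6=18/11
seg 2: a=2, c=M2/2=-249/44, d=(M3−M2)/(6·1)=83/44, b=Δ2−h2·(2M2+M3)/6=-27/22
t_q=5/2 → seg 1, τ=1/2; S=-5+18/11·τ+93/22·τ²+-145/88·τ³=-2345/704

  seg 0: a=3 b=-75/11 c=0 d=31/44
  seg 1: a=-5 b=18/11 c=93/22 d=-145/88
  seg 2: a=2 b=-27/22 c=-249/44 d=83/44
S(5/2) = -2345/704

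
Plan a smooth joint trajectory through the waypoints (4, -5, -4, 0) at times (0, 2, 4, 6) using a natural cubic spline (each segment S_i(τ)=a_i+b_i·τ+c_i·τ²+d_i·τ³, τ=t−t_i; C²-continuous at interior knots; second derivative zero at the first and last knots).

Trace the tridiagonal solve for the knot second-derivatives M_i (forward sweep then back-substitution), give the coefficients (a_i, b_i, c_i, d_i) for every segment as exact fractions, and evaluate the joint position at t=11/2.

  seg 0: a=4 b=-86/15 c=0 d=37/120
  seg 1: a=-5 b=-61/30 c=37/20 d=-7/24
  seg 2: a=-4 b=28/15 c=1/10 d=-1/60
S(11/2) = -33/32

Δ: Δ0=-9/2, Δ1=1/2, Δ2=2
row 1: diag=8, rhs=30; c'=1/4, d'=15/4
row 2: denom=8−2·1/4=15/2; d'=(9−2·15/4)/(15/2)=1/5
back: M2=1/5
back: M1=15/4−1/4·1/5=37/10
M: M0=0, M1=37/10, M2=1/5, M3=0
seg 0: a=4, c=M0/2=0, d=(M1−M0)/(6·2)=37/120, b=Δ0−h0·(2M0+M1)/6=-86/15
seg 1: a=-5, c=M1/2=37/20, d=(M2−M1)/(6·2)=-7/24, b=Δ1−h1·(2M1+M2)/6=-61/30
seg 2: a=-4, c=M2/2=1/10, d=(M3−M2)/(6·2)=-1/60, b=Δ2−h2·(2M2+M3)/6=28/15
t_q=11/2 → seg 2, τ=3/2; S=-4+28/15·τ+1/10·τ²+-1/60·τ³=-33/32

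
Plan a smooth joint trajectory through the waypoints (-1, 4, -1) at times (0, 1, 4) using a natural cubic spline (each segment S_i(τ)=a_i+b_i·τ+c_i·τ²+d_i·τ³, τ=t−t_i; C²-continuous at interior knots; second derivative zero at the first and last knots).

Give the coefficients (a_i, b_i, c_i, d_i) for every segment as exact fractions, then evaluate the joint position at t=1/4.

Δ: Δ0=5, Δ1=-5/3
row 1: diag=8, rhs=-40; c'=3/8, d'=-5
back: M1=-5
M: M0=0, M1=-5, M2=0
seg 0: a=-1, c=M0/2=0, d=(M1−M0)/(6·1)=-5/6, b=Δ0−h0·(2M0+M1)/6=35/6
seg 1: a=4, c=M1/2=-5/2, d=(M2−M1)/(6·3)=5/18, b=Δ1−h1·(2M1+M2)/6=10/3
t_q=1/4 → seg 0, τ=1/4; S=-1+35/6·τ+0·τ²+-5/6·τ³=57/128

  seg 0: a=-1 b=35/6 c=0 d=-5/6
  seg 1: a=4 b=10/3 c=-5/2 d=5/18
S(1/4) = 57/128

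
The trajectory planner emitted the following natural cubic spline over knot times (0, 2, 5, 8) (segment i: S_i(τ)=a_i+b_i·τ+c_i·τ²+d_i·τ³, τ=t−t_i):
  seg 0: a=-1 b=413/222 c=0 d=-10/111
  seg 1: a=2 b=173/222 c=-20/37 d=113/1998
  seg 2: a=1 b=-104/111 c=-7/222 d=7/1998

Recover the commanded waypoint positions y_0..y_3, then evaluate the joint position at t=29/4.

y_0=-1 y_1=2 y_2=1 y_3=-2
S(29/4) = -5815/4736

y_0 = S_0(0) = a_0 = -1
y_1 = S_1(0) = a_1 = 2
y_2 = S_2(0) = a_2 = 1
y_3 = S_2(3) = -2
t_q=29/4 is in segment 2 (τ=9/4); S_2(τ)=-5815/4736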